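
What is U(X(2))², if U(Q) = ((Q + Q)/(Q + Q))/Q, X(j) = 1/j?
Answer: 4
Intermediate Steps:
U(Q) = 1/Q (U(Q) = ((2*Q)/((2*Q)))/Q = ((2*Q)*(1/(2*Q)))/Q = 1/Q)
U(X(2))² = (1/(1/2))² = (1/(½))² = 2² = 4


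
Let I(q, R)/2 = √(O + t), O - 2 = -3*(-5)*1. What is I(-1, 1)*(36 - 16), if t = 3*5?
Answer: 160*√2 ≈ 226.27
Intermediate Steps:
t = 15
O = 17 (O = 2 - 3*(-5)*1 = 2 + 15*1 = 2 + 15 = 17)
I(q, R) = 8*√2 (I(q, R) = 2*√(17 + 15) = 2*√32 = 2*(4*√2) = 8*√2)
I(-1, 1)*(36 - 16) = (8*√2)*(36 - 16) = (8*√2)*20 = 160*√2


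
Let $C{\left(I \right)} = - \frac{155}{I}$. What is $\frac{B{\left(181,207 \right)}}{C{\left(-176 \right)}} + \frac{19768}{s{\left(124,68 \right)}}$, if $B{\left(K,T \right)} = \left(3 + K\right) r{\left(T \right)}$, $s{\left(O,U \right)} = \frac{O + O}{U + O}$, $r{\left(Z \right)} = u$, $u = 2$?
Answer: $\frac{2436928}{155} \approx 15722.0$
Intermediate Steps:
$r{\left(Z \right)} = 2$
$s{\left(O,U \right)} = \frac{2 O}{O + U}$
$B{\left(K,T \right)} = 6 + 2 K$ ($B{\left(K,T \right)} = \left(3 + K\right) 2 = 6 + 2 K$)
$\frac{B{\left(181,207 \right)}}{C{\left(-176 \right)}} + \frac{19768}{s{\left(124,68 \right)}} = \frac{6 + 2 \cdot 181}{\left(-155\right) \frac{1}{-176}} + \frac{19768}{2 \cdot 124 \frac{1}{124 + 68}} = \frac{6 + 362}{\left(-155\right) \left(- \frac{1}{176}\right)} + \frac{19768}{2 \cdot 124 \cdot \frac{1}{192}} = \frac{368}{\frac{155}{176}} + \frac{19768}{2 \cdot 124 \cdot \frac{1}{192}} = 368 \cdot \frac{176}{155} + \frac{19768}{\frac{31}{24}} = \frac{64768}{155} + 19768 \cdot \frac{24}{31} = \frac{64768}{155} + \frac{474432}{31} = \frac{2436928}{155}$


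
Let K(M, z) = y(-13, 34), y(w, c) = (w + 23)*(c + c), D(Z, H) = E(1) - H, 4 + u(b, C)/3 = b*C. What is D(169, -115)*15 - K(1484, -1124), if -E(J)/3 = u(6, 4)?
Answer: -1655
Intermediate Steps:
u(b, C) = -12 + 3*C*b (u(b, C) = -12 + 3*(b*C) = -12 + 3*(C*b) = -12 + 3*C*b)
E(J) = -180 (E(J) = -3*(-12 + 3*4*6) = -3*(-12 + 72) = -3*60 = -180)
D(Z, H) = -180 - H
y(w, c) = 2*c*(23 + w) (y(w, c) = (23 + w)*(2*c) = 2*c*(23 + w))
K(M, z) = 680 (K(M, z) = 2*34*(23 - 13) = 2*34*10 = 680)
D(169, -115)*15 - K(1484, -1124) = (-180 - 1*(-115))*15 - 1*680 = (-180 + 115)*15 - 680 = -65*15 - 680 = -975 - 680 = -1655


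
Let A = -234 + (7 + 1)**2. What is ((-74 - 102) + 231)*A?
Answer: -9350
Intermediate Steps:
A = -170 (A = -234 + 8**2 = -234 + 64 = -170)
((-74 - 102) + 231)*A = ((-74 - 102) + 231)*(-170) = (-176 + 231)*(-170) = 55*(-170) = -9350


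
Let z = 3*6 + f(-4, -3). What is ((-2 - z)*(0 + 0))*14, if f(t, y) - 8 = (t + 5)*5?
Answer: 0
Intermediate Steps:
f(t, y) = 33 + 5*t (f(t, y) = 8 + (t + 5)*5 = 8 + (5 + t)*5 = 8 + (25 + 5*t) = 33 + 5*t)
z = 31 (z = 3*6 + (33 + 5*(-4)) = 18 + (33 - 20) = 18 + 13 = 31)
((-2 - z)*(0 + 0))*14 = ((-2 - 1*31)*(0 + 0))*14 = ((-2 - 31)*0)*14 = -33*0*14 = 0*14 = 0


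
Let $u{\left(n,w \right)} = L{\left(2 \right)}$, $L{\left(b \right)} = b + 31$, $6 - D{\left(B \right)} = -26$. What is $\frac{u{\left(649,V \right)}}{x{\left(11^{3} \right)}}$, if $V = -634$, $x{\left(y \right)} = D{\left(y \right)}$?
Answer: $\frac{33}{32} \approx 1.0313$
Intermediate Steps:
$D{\left(B \right)} = 32$ ($D{\left(B \right)} = 6 - -26 = 6 + 26 = 32$)
$x{\left(y \right)} = 32$
$L{\left(b \right)} = 31 + b$
$u{\left(n,w \right)} = 33$ ($u{\left(n,w \right)} = 31 + 2 = 33$)
$\frac{u{\left(649,V \right)}}{x{\left(11^{3} \right)}} = \frac{33}{32}$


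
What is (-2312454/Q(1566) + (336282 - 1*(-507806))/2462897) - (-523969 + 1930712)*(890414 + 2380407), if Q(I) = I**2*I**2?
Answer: -11358829232167618108164346254841/2468664263586307032 ≈ -4.6012e+12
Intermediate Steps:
Q(I) = I**4
(-2312454/Q(1566) + (336282 - 1*(-507806))/2462897) - (-523969 + 1930712)*(890414 + 2380407) = (-2312454/(1566**4) + (336282 - 1*(-507806))/2462897) - (-523969 + 1930712)*(890414 + 2380407) = (-2312454/6014049950736 + (336282 + 507806)*(1/2462897)) - 1406743*3270821 = (-2312454*1/6014049950736 + 844088*(1/2462897)) - 1*4601204546003 = (-385409/1002341658456 + 844088/2462897) - 4601204546003 = 846063616580138255/2468664263586307032 - 4601204546003 = -11358829232167618108164346254841/2468664263586307032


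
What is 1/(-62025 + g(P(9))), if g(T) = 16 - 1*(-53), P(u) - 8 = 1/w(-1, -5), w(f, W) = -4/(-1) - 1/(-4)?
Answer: -1/61956 ≈ -1.6140e-5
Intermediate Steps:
w(f, W) = 17/4 (w(f, W) = -4*(-1) - 1*(-¼) = 4 + ¼ = 17/4)
P(u) = 140/17 (P(u) = 8 + 1/(17/4) = 8 + 4/17 = 140/17)
g(T) = 69 (g(T) = 16 + 53 = 69)
1/(-62025 + g(P(9))) = 1/(-62025 + 69) = 1/(-61956) = -1/61956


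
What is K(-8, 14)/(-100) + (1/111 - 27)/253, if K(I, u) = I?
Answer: -18734/702075 ≈ -0.026684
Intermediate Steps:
K(-8, 14)/(-100) + (1/111 - 27)/253 = -8/(-100) + (1/111 - 27)/253 = -8*(-1/100) + (1/111 - 27)*(1/253) = 2/25 - 2996/111*1/253 = 2/25 - 2996/28083 = -18734/702075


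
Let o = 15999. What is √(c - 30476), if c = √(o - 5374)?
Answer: √(-30476 + 25*√17) ≈ 174.28*I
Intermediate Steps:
c = 25*√17 (c = √(15999 - 5374) = √10625 = 25*√17 ≈ 103.08)
√(c - 30476) = √(25*√17 - 30476) = √(-30476 + 25*√17)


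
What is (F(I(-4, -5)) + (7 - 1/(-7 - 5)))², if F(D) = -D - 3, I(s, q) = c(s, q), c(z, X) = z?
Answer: 9409/144 ≈ 65.340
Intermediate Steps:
I(s, q) = s
F(D) = -3 - D
(F(I(-4, -5)) + (7 - 1/(-7 - 5)))² = ((-3 - 1*(-4)) + (7 - 1/(-7 - 5)))² = ((-3 + 4) + (7 - 1/(-12)))² = (1 + (7 - 1*(-1/12)))² = (1 + (7 + 1/12))² = (1 + 85/12)² = (97/12)² = 9409/144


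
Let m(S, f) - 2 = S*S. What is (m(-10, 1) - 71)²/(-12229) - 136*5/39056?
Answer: -5731067/59701978 ≈ -0.095995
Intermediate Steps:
m(S, f) = 2 + S² (m(S, f) = 2 + S*S = 2 + S²)
(m(-10, 1) - 71)²/(-12229) - 136*5/39056 = ((2 + (-10)²) - 71)²/(-12229) - 136*5/39056 = ((2 + 100) - 71)²*(-1/12229) - 680*1/39056 = (102 - 71)²*(-1/12229) - 85/4882 = 31²*(-1/12229) - 85/4882 = 961*(-1/12229) - 85/4882 = -961/12229 - 85/4882 = -5731067/59701978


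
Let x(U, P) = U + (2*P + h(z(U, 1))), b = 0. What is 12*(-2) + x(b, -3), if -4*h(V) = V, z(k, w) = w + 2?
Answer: -123/4 ≈ -30.750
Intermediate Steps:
z(k, w) = 2 + w
h(V) = -V/4
x(U, P) = -¾ + U + 2*P (x(U, P) = U + (2*P - (2 + 1)/4) = U + (2*P - ¼*3) = U + (2*P - ¾) = U + (-¾ + 2*P) = -¾ + U + 2*P)
12*(-2) + x(b, -3) = 12*(-2) + (-¾ + 0 + 2*(-3)) = -24 + (-¾ + 0 - 6) = -24 - 27/4 = -123/4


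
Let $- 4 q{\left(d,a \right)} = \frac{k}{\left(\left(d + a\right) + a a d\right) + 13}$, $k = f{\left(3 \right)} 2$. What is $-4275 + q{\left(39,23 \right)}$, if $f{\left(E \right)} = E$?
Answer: $- \frac{59012101}{13804} \approx -4275.0$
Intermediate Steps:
$k = 6$ ($k = 3 \cdot 2 = 6$)
$q{\left(d,a \right)} = - \frac{3}{2 \left(13 + a + d + d a^{2}\right)}$ ($q{\left(d,a \right)} = - \frac{\frac{1}{\left(\left(d + a\right) + a a d\right) + 13} \cdot 6}{4} = - \frac{\frac{1}{\left(\left(a + d\right) + a^{2} d\right) + 13} \cdot 6}{4} = - \frac{\frac{1}{\left(\left(a + d\right) + d a^{2}\right) + 13} \cdot 6}{4} = - \frac{\frac{1}{\left(a + d + d a^{2}\right) + 13} \cdot 6}{4} = - \frac{\frac{1}{13 + a + d + d a^{2}} \cdot 6}{4} = - \frac{6 \frac{1}{13 + a + d + d a^{2}}}{4} = - \frac{3}{2 \left(13 + a + d + d a^{2}\right)}$)
$-4275 + q{\left(39,23 \right)} = -4275 - \frac{3}{26 + 2 \cdot 23 + 2 \cdot 39 + 2 \cdot 39 \cdot 23^{2}} = -4275 - \frac{3}{26 + 46 + 78 + 2 \cdot 39 \cdot 529} = -4275 - \frac{3}{26 + 46 + 78 + 41262} = -4275 - \frac{3}{41412} = -4275 - \frac{1}{13804} = - \frac{59012101}{13804}$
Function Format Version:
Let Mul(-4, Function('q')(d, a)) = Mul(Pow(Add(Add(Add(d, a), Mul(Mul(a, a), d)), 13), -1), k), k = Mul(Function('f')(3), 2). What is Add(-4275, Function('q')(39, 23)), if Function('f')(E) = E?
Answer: Rational(-59012101, 13804) ≈ -4275.0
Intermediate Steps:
k = 6 (k = Mul(3, 2) = 6)
Function('q')(d, a) = Mul(Rational(-3, 2), Pow(Add(13, a, d, Mul(d, Pow(a, 2))), -1)) (Function('q')(d, a) = Mul(Rational(-1, 4), Mul(Pow(Add(Add(Add(d, a), Mul(Mul(a, a), d)), 13), -1), 6)) = Mul(Rational(-1, 4), Mul(Pow(Add(Add(Add(a, d), Mul(Pow(a, 2), d)), 13), -1), 6)) = Mul(Rational(-1, 4), Mul(Pow(Add(Add(Add(a, d), Mul(d, Pow(a, 2))), 13), -1), 6)) = Mul(Rational(-1, 4), Mul(Pow(Add(Add(a, d, Mul(d, Pow(a, 2))), 13), -1), 6)) = Mul(Rational(-1, 4), Mul(Pow(Add(13, a, d, Mul(d, Pow(a, 2))), -1), 6)) = Mul(Rational(-1, 4), Mul(6, Pow(Add(13, a, d, Mul(d, Pow(a, 2))), -1))) = Mul(Rational(-3, 2), Pow(Add(13, a, d, Mul(d, Pow(a, 2))), -1)))
Add(-4275, Function('q')(39, 23)) = Add(-4275, Mul(-3, Pow(Add(26, Mul(2, 23), Mul(2, 39), Mul(2, 39, Pow(23, 2))), -1))) = Add(-4275, Mul(-3, Pow(Add(26, 46, 78, Mul(2, 39, 529)), -1))) = Add(-4275, Mul(-3, Pow(Add(26, 46, 78, 41262), -1))) = Add(-4275, Mul(-3, Pow(41412, -1))) = Add(-4275, Mul(-3, Rational(1, 41412))) = Add(-4275, Rational(-1, 13804)) = Rational(-59012101, 13804)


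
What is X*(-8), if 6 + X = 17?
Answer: -88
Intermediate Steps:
X = 11 (X = -6 + 17 = 11)
X*(-8) = 11*(-8) = -88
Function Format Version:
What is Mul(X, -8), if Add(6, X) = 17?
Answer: -88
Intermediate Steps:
X = 11 (X = Add(-6, 17) = 11)
Mul(X, -8) = Mul(11, -8) = -88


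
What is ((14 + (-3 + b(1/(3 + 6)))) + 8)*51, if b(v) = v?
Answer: 2924/3 ≈ 974.67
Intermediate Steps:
((14 + (-3 + b(1/(3 + 6)))) + 8)*51 = ((14 + (-3 + 1/(3 + 6))) + 8)*51 = ((14 + (-3 + 1/9)) + 8)*51 = ((14 + (-3 + ⅑)) + 8)*51 = ((14 - 26/9) + 8)*51 = (100/9 + 8)*51 = (172/9)*51 = 2924/3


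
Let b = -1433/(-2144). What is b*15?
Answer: 21495/2144 ≈ 10.026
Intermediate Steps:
b = 1433/2144 (b = -1433*(-1/2144) = 1433/2144 ≈ 0.66838)
b*15 = (1433/2144)*15 = 21495/2144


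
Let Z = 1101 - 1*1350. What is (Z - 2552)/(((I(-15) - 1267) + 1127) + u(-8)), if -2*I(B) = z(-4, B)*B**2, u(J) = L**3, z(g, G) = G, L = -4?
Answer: -5602/2967 ≈ -1.8881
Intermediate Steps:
u(J) = -64 (u(J) = (-4)**3 = -64)
Z = -249 (Z = 1101 - 1350 = -249)
I(B) = -B**3/2 (I(B) = -B*B**2/2 = -B**3/2)
(Z - 2552)/(((I(-15) - 1267) + 1127) + u(-8)) = (-249 - 2552)/(((-1/2*(-15)**3 - 1267) + 1127) - 64) = -2801/(((-1/2*(-3375) - 1267) + 1127) - 64) = -2801/(((3375/2 - 1267) + 1127) - 64) = -2801/((841/2 + 1127) - 64) = -2801/(3095/2 - 64) = -2801/2967/2 = -2801*2/2967 = -5602/2967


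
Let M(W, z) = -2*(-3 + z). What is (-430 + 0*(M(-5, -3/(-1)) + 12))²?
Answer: 184900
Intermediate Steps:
M(W, z) = 6 - 2*z
(-430 + 0*(M(-5, -3/(-1)) + 12))² = (-430 + 0*((6 - (-6)/(-1)) + 12))² = (-430 + 0*((6 - (-6)*(-1)) + 12))² = (-430 + 0*((6 - 2*3) + 12))² = (-430 + 0*((6 - 6) + 12))² = (-430 + 0*(0 + 12))² = (-430 + 0*12)² = (-430 + 0)² = (-430)² = 184900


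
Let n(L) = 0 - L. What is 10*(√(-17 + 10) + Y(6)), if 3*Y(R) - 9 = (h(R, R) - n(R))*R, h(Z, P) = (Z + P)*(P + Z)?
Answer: 3030 + 10*I*√7 ≈ 3030.0 + 26.458*I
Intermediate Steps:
n(L) = -L
h(Z, P) = (P + Z)² (h(Z, P) = (P + Z)*(P + Z) = (P + Z)²)
Y(R) = 3 + R*(R + 4*R²)/3 (Y(R) = 3 + (((R + R)² - (-1)*R)*R)/3 = 3 + (((2*R)² + R)*R)/3 = 3 + ((4*R² + R)*R)/3 = 3 + ((R + 4*R²)*R)/3 = 3 + (R*(R + 4*R²))/3 = 3 + R*(R + 4*R²)/3)
10*(√(-17 + 10) + Y(6)) = 10*(√(-17 + 10) + (3 + (⅓)*6² + (4/3)*6³)) = 10*(√(-7) + (3 + (⅓)*36 + (4/3)*216)) = 10*(I*√7 + (3 + 12 + 288)) = 10*(I*√7 + 303) = 10*(303 + I*√7) = 3030 + 10*I*√7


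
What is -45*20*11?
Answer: -9900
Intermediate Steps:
-45*20*11 = -900*11 = -9900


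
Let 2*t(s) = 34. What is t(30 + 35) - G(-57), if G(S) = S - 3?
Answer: 77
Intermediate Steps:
t(s) = 17 (t(s) = (1/2)*34 = 17)
G(S) = -3 + S
t(30 + 35) - G(-57) = 17 - (-3 - 57) = 17 - 1*(-60) = 17 + 60 = 77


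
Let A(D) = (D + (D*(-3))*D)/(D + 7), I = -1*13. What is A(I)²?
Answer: 67600/9 ≈ 7511.1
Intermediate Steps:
I = -13
A(D) = (D - 3*D²)/(7 + D) (A(D) = (D + (-3*D)*D)/(7 + D) = (D - 3*D²)/(7 + D))
A(I)² = (-13*(1 - 3*(-13))/(7 - 13))² = (-13*(1 + 39)/(-6))² = (-13*(-⅙)*40)² = (260/3)² = 67600/9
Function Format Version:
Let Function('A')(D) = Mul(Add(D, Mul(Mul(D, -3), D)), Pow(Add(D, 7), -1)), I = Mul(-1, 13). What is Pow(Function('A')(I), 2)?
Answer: Rational(67600, 9) ≈ 7511.1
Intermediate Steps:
I = -13
Function('A')(D) = Mul(Pow(Add(7, D), -1), Add(D, Mul(-3, Pow(D, 2)))) (Function('A')(D) = Mul(Add(D, Mul(Mul(-3, D), D)), Pow(Add(7, D), -1)) = Mul(Add(D, Mul(-3, Pow(D, 2))), Pow(Add(7, D), -1)) = Mul(Pow(Add(7, D), -1), Add(D, Mul(-3, Pow(D, 2)))))
Pow(Function('A')(I), 2) = Pow(Mul(-13, Pow(Add(7, -13), -1), Add(1, Mul(-3, -13))), 2) = Pow(Mul(-13, Pow(-6, -1), Add(1, 39)), 2) = Pow(Mul(-13, Rational(-1, 6), 40), 2) = Pow(Rational(260, 3), 2) = Rational(67600, 9)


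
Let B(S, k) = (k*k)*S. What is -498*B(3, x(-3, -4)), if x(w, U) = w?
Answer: -13446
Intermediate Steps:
B(S, k) = S*k² (B(S, k) = k²*S = S*k²)
-498*B(3, x(-3, -4)) = -1494*(-3)² = -1494*9 = -498*27 = -13446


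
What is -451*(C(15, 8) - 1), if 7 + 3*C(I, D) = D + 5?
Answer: -451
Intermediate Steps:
C(I, D) = -2/3 + D/3 (C(I, D) = -7/3 + (D + 5)/3 = -7/3 + (5 + D)/3 = -7/3 + (5/3 + D/3) = -2/3 + D/3)
-451*(C(15, 8) - 1) = -451*((-2/3 + (1/3)*8) - 1) = -451*((-2/3 + 8/3) - 1) = -451*(2 - 1) = -451*1 = -451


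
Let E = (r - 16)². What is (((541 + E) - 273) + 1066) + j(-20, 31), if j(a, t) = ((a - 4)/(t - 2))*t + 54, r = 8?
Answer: 41364/29 ≈ 1426.3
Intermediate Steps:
E = 64 (E = (8 - 16)² = (-8)² = 64)
j(a, t) = 54 + t*(-4 + a)/(-2 + t) (j(a, t) = ((-4 + a)/(-2 + t))*t + 54 = t*(-4 + a)/(-2 + t) + 54 = 54 + t*(-4 + a)/(-2 + t))
(((541 + E) - 273) + 1066) + j(-20, 31) = (((541 + 64) - 273) + 1066) + (-108 + 50*31 - 20*31)/(-2 + 31) = ((605 - 273) + 1066) + (-108 + 1550 - 620)/29 = (332 + 1066) + (1/29)*822 = 1398 + 822/29 = 41364/29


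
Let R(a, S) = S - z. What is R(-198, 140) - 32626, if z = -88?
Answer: -32398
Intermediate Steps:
R(a, S) = 88 + S (R(a, S) = S - 1*(-88) = S + 88 = 88 + S)
R(-198, 140) - 32626 = (88 + 140) - 32626 = 228 - 32626 = -32398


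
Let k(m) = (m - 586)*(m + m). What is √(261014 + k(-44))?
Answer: √316454 ≈ 562.54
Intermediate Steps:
k(m) = 2*m*(-586 + m) (k(m) = (-586 + m)*(2*m) = 2*m*(-586 + m))
√(261014 + k(-44)) = √(261014 + 2*(-44)*(-586 - 44)) = √(261014 + 2*(-44)*(-630)) = √(261014 + 55440) = √316454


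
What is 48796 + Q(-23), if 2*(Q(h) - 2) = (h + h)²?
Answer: 49856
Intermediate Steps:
Q(h) = 2 + 2*h² (Q(h) = 2 + (h + h)²/2 = 2 + (2*h)²/2 = 2 + (4*h²)/2 = 2 + 2*h²)
48796 + Q(-23) = 48796 + (2 + 2*(-23)²) = 48796 + (2 + 2*529) = 48796 + (2 + 1058) = 48796 + 1060 = 49856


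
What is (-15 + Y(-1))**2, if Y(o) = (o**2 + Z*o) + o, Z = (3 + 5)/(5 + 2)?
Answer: 12769/49 ≈ 260.59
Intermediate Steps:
Z = 8/7 ≈ 1.1429
Y(o) = o**2 + 15*o/7 (Y(o) = (o**2 + 8*o/7) + o = o**2 + 15*o/7)
(-15 + Y(-1))**2 = (-15 + (1/7)*(-1)*(15 + 7*(-1)))**2 = (-15 + (1/7)*(-1)*(15 - 7))**2 = (-15 + (1/7)*(-1)*8)**2 = (-15 - 8/7)**2 = (-113/7)**2 = 12769/49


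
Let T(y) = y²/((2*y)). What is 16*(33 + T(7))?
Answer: 584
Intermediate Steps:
T(y) = y/2 (T(y) = (1/(2*y))*y² = y/2)
16*(33 + T(7)) = 16*(33 + (½)*7) = 16*(33 + 7/2) = 16*(73/2) = 584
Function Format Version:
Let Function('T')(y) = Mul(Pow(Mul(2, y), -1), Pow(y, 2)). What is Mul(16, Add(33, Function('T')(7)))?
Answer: 584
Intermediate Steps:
Function('T')(y) = Mul(Rational(1, 2), y) (Function('T')(y) = Mul(Mul(Rational(1, 2), Pow(y, -1)), Pow(y, 2)) = Mul(Rational(1, 2), y))
Mul(16, Add(33, Function('T')(7))) = Mul(16, Add(33, Mul(Rational(1, 2), 7))) = Mul(16, Add(33, Rational(7, 2))) = Mul(16, Rational(73, 2)) = 584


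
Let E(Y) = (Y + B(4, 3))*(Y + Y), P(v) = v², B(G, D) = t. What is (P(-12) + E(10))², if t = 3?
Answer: 163216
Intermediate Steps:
B(G, D) = 3
E(Y) = 2*Y*(3 + Y) (E(Y) = (Y + 3)*(Y + Y) = (3 + Y)*(2*Y) = 2*Y*(3 + Y))
(P(-12) + E(10))² = ((-12)² + 2*10*(3 + 10))² = (144 + 2*10*13)² = (144 + 260)² = 404² = 163216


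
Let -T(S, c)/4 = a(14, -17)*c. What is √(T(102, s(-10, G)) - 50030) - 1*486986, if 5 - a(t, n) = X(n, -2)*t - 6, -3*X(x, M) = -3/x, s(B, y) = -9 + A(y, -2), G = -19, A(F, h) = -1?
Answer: -486986 + I*√14321990/17 ≈ -4.8699e+5 + 222.61*I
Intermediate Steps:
s(B, y) = -10 (s(B, y) = -9 - 1 = -10)
X(x, M) = 1/x (X(x, M) = -(-1)/x = 1/x)
a(t, n) = 11 - t/n (a(t, n) = 5 - (t/n - 6) = 5 - (-6 + t/n) = 5 + (6 - t/n) = 11 - t/n)
T(S, c) = -804*c/17 (T(S, c) = -4*(11 - 1*14/(-17))*c = -4*(11 - 1*14*(-1/17))*c = -4*(11 + 14/17)*c = -804*c/17)
√(T(102, s(-10, G)) - 50030) - 1*486986 = √(-804/17*(-10) - 50030) - 1*486986 = √(8040/17 - 50030) - 486986 = √(-842470/17) - 486986 = I*√14321990/17 - 486986 = -486986 + I*√14321990/17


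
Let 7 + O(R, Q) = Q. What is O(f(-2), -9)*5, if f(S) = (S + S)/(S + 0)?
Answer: -80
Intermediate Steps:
f(S) = 2 (f(S) = (2*S)/S = 2)
O(R, Q) = -7 + Q
O(f(-2), -9)*5 = (-7 - 9)*5 = -16*5 = -80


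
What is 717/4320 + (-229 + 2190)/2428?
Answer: 851033/874080 ≈ 0.97363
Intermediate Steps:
717/4320 + (-229 + 2190)/2428 = 717*(1/4320) + 1961*(1/2428) = 239/1440 + 1961/2428 = 851033/874080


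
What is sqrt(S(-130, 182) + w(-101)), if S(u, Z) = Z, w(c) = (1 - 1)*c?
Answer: sqrt(182) ≈ 13.491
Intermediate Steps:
w(c) = 0 (w(c) = 0*c = 0)
sqrt(S(-130, 182) + w(-101)) = sqrt(182 + 0) = sqrt(182)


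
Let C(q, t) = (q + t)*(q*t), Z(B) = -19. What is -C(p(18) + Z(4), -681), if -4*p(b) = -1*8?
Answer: 8080746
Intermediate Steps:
p(b) = 2 (p(b) = -(-1)*8/4 = -¼*(-8) = 2)
C(q, t) = q*t*(q + t)
-C(p(18) + Z(4), -681) = -(2 - 19)*(-681)*((2 - 19) - 681) = -(-17)*(-681)*(-17 - 681) = -(-17)*(-681)*(-698) = -1*(-8080746) = 8080746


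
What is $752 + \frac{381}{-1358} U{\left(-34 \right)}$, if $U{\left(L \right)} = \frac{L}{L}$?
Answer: $\frac{1020835}{1358} \approx 751.72$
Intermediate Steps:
$U{\left(L \right)} = 1$
$752 + \frac{381}{-1358} U{\left(-34 \right)} = 752 + \frac{381}{-1358} \cdot 1 = 752 + 381 \left(- \frac{1}{1358}\right) 1 = 752 - \frac{381}{1358} = \frac{1020835}{1358}$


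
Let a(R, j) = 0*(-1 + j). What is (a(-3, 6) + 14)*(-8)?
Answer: -112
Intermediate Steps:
a(R, j) = 0
(a(-3, 6) + 14)*(-8) = (0 + 14)*(-8) = 14*(-8) = -112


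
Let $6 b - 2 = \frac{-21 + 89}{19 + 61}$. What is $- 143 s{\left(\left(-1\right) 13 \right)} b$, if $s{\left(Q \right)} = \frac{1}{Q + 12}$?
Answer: $\frac{2717}{40} \approx 67.925$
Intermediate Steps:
$s{\left(Q \right)} = \frac{1}{12 + Q}$
$b = \frac{19}{40}$ ($b = \frac{1}{3} + \frac{\left(-21 + 89\right) \frac{1}{19 + 61}}{6} = \frac{1}{3} + \frac{68 \cdot \frac{1}{80}}{6} = \frac{1}{3} + \frac{1}{6} \cdot \frac{17}{20} = \frac{1}{3} + \frac{17}{120} = \frac{19}{40} \approx 0.475$)
$- 143 s{\left(\left(-1\right) 13 \right)} b = - \frac{143}{12 - 13} \cdot \frac{19}{40} = - \frac{143}{-1} \cdot \frac{19}{40} = \left(-143\right) \left(-1\right) \frac{19}{40} = 143 \cdot \frac{19}{40} = \frac{2717}{40}$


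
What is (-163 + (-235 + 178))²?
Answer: 48400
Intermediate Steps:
(-163 + (-235 + 178))² = (-163 - 57)² = (-220)² = 48400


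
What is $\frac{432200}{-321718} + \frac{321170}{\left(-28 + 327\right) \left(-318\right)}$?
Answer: $- \frac{36105152615}{7647397719} \approx -4.7212$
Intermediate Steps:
$\frac{432200}{-321718} + \frac{321170}{\left(-28 + 327\right) \left(-318\right)} = 432200 \left(- \frac{1}{321718}\right) + \frac{321170}{299 \left(-318\right)} = - \frac{216100}{160859} + \frac{321170}{-95082} = - \frac{216100}{160859} + 321170 \left(- \frac{1}{95082}\right) = - \frac{216100}{160859} - \frac{160585}{47541} = - \frac{36105152615}{7647397719}$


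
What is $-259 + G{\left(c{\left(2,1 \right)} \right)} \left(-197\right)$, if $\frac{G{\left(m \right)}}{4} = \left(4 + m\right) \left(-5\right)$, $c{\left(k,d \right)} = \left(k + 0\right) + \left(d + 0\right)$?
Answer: $27321$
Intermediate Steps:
$c{\left(k,d \right)} = d + k$ ($c{\left(k,d \right)} = k + d = d + k$)
$G{\left(m \right)} = -80 - 20 m$ ($G{\left(m \right)} = 4 \left(4 + m\right) \left(-5\right) = 4 \left(-20 - 5 m\right) = -80 - 20 m$)
$-259 + G{\left(c{\left(2,1 \right)} \right)} \left(-197\right) = -259 + \left(-80 - 20 \left(1 + 2\right)\right) \left(-197\right) = -259 + \left(-80 - 60\right) \left(-197\right) = -259 - -27580 = -259 + 27580 = 27321$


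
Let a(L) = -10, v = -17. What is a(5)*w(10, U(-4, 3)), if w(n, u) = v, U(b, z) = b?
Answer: 170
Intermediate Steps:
w(n, u) = -17
a(5)*w(10, U(-4, 3)) = -10*(-17) = 170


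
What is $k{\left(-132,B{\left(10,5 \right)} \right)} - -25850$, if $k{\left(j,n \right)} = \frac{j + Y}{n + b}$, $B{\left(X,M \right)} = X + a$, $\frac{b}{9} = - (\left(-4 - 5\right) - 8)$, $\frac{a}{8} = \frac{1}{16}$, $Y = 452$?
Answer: $\frac{8453590}{327} \approx 25852.0$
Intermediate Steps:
$a = \frac{1}{2}$ ($a = \frac{8}{16} = 8 \cdot \frac{1}{16} = \frac{1}{2} \approx 0.5$)
$b = 153$ ($b = 9 \left(- (\left(-4 - 5\right) - 8)\right) = 9 \left(- (-9 - 8)\right) = 9 \left(\left(-1\right) \left(-17\right)\right) = 9 \cdot 17 = 153$)
$B{\left(X,M \right)} = \frac{1}{2} + X$ ($B{\left(X,M \right)} = X + \frac{1}{2} = \frac{1}{2} + X$)
$k{\left(j,n \right)} = \frac{452 + j}{153 + n}$ ($k{\left(j,n \right)} = \frac{j + 452}{n + 153} = \frac{452 + j}{153 + n}$)
$k{\left(-132,B{\left(10,5 \right)} \right)} - -25850 = \frac{452 - 132}{153 + \left(\frac{1}{2} + 10\right)} - -25850 = \frac{1}{153 + \frac{21}{2}} \cdot 320 + 25850 = \frac{1}{\frac{327}{2}} \cdot 320 + 25850 = \frac{2}{327} \cdot 320 + 25850 = \frac{640}{327} + 25850 = \frac{8453590}{327}$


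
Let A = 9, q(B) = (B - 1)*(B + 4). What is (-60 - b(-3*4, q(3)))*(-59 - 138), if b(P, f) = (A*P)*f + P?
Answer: -288408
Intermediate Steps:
q(B) = (-1 + B)*(4 + B)
b(P, f) = P + 9*P*f (b(P, f) = (9*P)*f + P = 9*P*f + P = P + 9*P*f)
(-60 - b(-3*4, q(3)))*(-59 - 138) = (-60 - (-3*4)*(1 + 9*(-4 + 3² + 3*3)))*(-59 - 138) = (-60 - (-12)*(1 + 9*(-4 + 9 + 9)))*(-197) = (-60 - (-12)*(1 + 9*14))*(-197) = (-60 - (-12)*(1 + 126))*(-197) = (-60 - (-12)*127)*(-197) = (-60 - 1*(-1524))*(-197) = (-60 + 1524)*(-197) = 1464*(-197) = -288408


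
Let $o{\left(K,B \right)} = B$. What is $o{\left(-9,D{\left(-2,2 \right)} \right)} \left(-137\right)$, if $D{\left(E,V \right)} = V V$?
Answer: $-548$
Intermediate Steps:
$D{\left(E,V \right)} = V^{2}$
$o{\left(-9,D{\left(-2,2 \right)} \right)} \left(-137\right) = 2^{2} \left(-137\right) = 4 \left(-137\right) = -548$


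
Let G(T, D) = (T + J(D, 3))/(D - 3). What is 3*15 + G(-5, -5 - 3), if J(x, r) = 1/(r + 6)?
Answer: 409/9 ≈ 45.444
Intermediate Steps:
J(x, r) = 1/(6 + r)
G(T, D) = (⅑ + T)/(-3 + D) (G(T, D) = (T + 1/(6 + 3))/(D - 3) = (T + 1/9)/(-3 + D) = (T + ⅑)/(-3 + D) = (⅑ + T)/(-3 + D))
3*15 + G(-5, -5 - 3) = 3*15 + (⅑ - 5)/(-3 + (-5 - 3)) = 45 - 44/9/(-3 - 8) = 45 - 44/9/(-11) = 45 - 1/11*(-44/9) = 45 + 4/9 = 409/9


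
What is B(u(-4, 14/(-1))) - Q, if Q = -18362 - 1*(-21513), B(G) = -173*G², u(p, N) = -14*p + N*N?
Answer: -10989343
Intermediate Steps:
u(p, N) = N² - 14*p (u(p, N) = -14*p + N² = N² - 14*p)
Q = 3151 (Q = -18362 + 21513 = 3151)
B(u(-4, 14/(-1))) - Q = -173*((14/(-1))² - 14*(-4))² - 1*3151 = -173*((14*(-1))² + 56)² - 3151 = -173*((-14)² + 56)² - 3151 = -173*(196 + 56)² - 3151 = -173*252² - 3151 = -173*63504 - 3151 = -10986192 - 3151 = -10989343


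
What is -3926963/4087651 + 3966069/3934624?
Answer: 760783047007/16083369728224 ≈ 0.047302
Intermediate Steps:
-3926963/4087651 + 3966069/3934624 = 760783047007/16083369728224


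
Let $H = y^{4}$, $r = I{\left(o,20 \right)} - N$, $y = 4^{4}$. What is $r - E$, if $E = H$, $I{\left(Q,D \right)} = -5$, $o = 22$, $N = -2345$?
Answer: $-4294964956$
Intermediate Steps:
$y = 256$
$r = 2340$ ($r = -5 - -2345 = -5 + 2345 = 2340$)
$H = 4294967296$ ($H = 256^{4} = 4294967296$)
$E = 4294967296$
$r - E = 2340 - 4294967296 = -4294964956$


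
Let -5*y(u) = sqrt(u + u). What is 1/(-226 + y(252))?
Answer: -2825/638198 + 15*sqrt(14)/638198 ≈ -0.0043386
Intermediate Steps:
y(u) = -sqrt(2)*sqrt(u)/5 (y(u) = -sqrt(u + u)/5 = -sqrt(2)*sqrt(u)/5)
1/(-226 + y(252)) = 1/(-226 - sqrt(2)*sqrt(252)/5) = 1/(-226 - sqrt(2)*6*sqrt(7)/5) = 1/(-226 - 6*sqrt(14)/5)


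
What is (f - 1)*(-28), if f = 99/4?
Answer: -665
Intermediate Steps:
f = 99/4 (f = 99*(¼) = 99/4 ≈ 24.750)
(f - 1)*(-28) = (99/4 - 1)*(-28) = (95/4)*(-28) = -665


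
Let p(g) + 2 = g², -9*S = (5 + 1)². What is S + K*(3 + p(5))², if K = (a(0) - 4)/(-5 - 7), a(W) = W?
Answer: 664/3 ≈ 221.33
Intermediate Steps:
S = -4 (S = -(5 + 1)²/9 = -⅑*6² = -⅑*36 = -4)
p(g) = -2 + g²
K = ⅓ (K = (0 - 4)/(-5 - 7) = -4/(-12) = -4*(-1/12) = ⅓ ≈ 0.33333)
S + K*(3 + p(5))² = -4 + (3 + (-2 + 5²))²/3 = -4 + (3 + (-2 + 25))²/3 = -4 + (3 + 23)²/3 = -4 + (⅓)*26² = -4 + (⅓)*676 = -4 + 676/3 = 664/3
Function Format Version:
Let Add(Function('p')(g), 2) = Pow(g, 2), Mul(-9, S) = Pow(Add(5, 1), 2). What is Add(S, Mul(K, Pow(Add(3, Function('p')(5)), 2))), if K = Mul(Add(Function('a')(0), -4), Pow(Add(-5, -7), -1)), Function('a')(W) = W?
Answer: Rational(664, 3) ≈ 221.33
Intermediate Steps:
S = -4 (S = Mul(Rational(-1, 9), Pow(Add(5, 1), 2)) = Mul(Rational(-1, 9), Pow(6, 2)) = Mul(Rational(-1, 9), 36) = -4)
Function('p')(g) = Add(-2, Pow(g, 2))
K = Rational(1, 3) (K = Mul(Add(0, -4), Pow(Add(-5, -7), -1)) = Mul(-4, Pow(-12, -1)) = Mul(-4, Rational(-1, 12)) = Rational(1, 3) ≈ 0.33333)
Add(S, Mul(K, Pow(Add(3, Function('p')(5)), 2))) = Add(-4, Mul(Rational(1, 3), Pow(Add(3, Add(-2, Pow(5, 2))), 2))) = Add(-4, Mul(Rational(1, 3), Pow(Add(3, Add(-2, 25)), 2))) = Add(-4, Mul(Rational(1, 3), Pow(Add(3, 23), 2))) = Add(-4, Mul(Rational(1, 3), Pow(26, 2))) = Add(-4, Mul(Rational(1, 3), 676)) = Add(-4, Rational(676, 3)) = Rational(664, 3)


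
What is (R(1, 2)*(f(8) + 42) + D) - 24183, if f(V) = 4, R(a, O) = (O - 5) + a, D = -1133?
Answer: -25408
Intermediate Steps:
R(a, O) = -5 + O + a (R(a, O) = (-5 + O) + a = -5 + O + a)
(R(1, 2)*(f(8) + 42) + D) - 24183 = ((-5 + 2 + 1)*(4 + 42) - 1133) - 24183 = (-2*46 - 1133) - 24183 = (-92 - 1133) - 24183 = -1225 - 24183 = -25408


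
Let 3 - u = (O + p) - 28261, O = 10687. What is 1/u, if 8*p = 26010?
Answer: 4/57303 ≈ 6.9804e-5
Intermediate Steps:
p = 13005/4 (p = (1/8)*26010 = 13005/4 ≈ 3251.3)
u = 57303/4 (u = 3 - ((10687 + 13005/4) - 28261) = 3 - (55753/4 - 28261) = 3 - 1*(-57291/4) = 3 + 57291/4 = 57303/4 ≈ 14326.)
1/u = 1/(57303/4) = 4/57303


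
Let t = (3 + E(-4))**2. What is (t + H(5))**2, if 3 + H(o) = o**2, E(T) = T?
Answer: 529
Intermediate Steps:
H(o) = -3 + o**2
t = 1 (t = (3 - 4)**2 = (-1)**2 = 1)
(t + H(5))**2 = (1 + (-3 + 5**2))**2 = (1 + (-3 + 25))**2 = (1 + 22)**2 = 23**2 = 529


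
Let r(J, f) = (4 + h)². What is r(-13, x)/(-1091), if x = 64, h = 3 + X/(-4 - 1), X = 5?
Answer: -36/1091 ≈ -0.032997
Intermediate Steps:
h = 2 (h = 3 + 5/(-4 - 1) = 3 + 5/(-5) = 3 + 5*(-⅕) = 3 - 1 = 2)
r(J, f) = 36 (r(J, f) = (4 + 2)² = 6² = 36)
r(-13, x)/(-1091) = 36/(-1091) = 36*(-1/1091) = -36/1091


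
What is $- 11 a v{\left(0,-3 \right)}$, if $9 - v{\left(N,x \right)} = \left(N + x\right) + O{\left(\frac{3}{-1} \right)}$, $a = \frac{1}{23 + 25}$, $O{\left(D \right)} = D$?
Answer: $- \frac{55}{16} \approx -3.4375$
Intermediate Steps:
$a = \frac{1}{48} \approx 0.020833$
$v{\left(N,x \right)} = 12 - N - x$ ($v{\left(N,x \right)} = 9 - \left(\left(N + x\right) + \frac{3}{-1}\right) = 9 - \left(\left(N + x\right) + 3 \left(-1\right)\right) = 9 - \left(\left(N + x\right) - 3\right) = 9 - \left(-3 + N + x\right) = 12 - N - x$)
$- 11 a v{\left(0,-3 \right)} = \left(-11\right) \frac{1}{48} \left(12 - 0 - -3\right) = - \frac{11 \left(12 + 0 + 3\right)}{48} = \left(- \frac{11}{48}\right) 15 = - \frac{55}{16}$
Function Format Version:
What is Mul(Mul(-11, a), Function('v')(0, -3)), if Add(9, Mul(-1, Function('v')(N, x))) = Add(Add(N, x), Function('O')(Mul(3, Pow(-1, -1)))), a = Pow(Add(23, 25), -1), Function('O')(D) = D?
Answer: Rational(-55, 16) ≈ -3.4375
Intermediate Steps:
a = Rational(1, 48) (a = Pow(48, -1) = Rational(1, 48) ≈ 0.020833)
Function('v')(N, x) = Add(12, Mul(-1, N), Mul(-1, x)) (Function('v')(N, x) = Add(9, Mul(-1, Add(Add(N, x), Mul(3, Pow(-1, -1))))) = Add(9, Mul(-1, Add(Add(N, x), Mul(3, -1)))) = Add(9, Mul(-1, Add(Add(N, x), -3))) = Add(9, Mul(-1, Add(-3, N, x))) = Add(9, Add(3, Mul(-1, N), Mul(-1, x))) = Add(12, Mul(-1, N), Mul(-1, x)))
Mul(Mul(-11, a), Function('v')(0, -3)) = Mul(Mul(-11, Rational(1, 48)), Add(12, Mul(-1, 0), Mul(-1, -3))) = Mul(Rational(-11, 48), Add(12, 0, 3)) = Mul(Rational(-11, 48), 15) = Rational(-55, 16)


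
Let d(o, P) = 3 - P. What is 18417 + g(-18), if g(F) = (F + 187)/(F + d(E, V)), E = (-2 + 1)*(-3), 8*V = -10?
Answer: 1012259/55 ≈ 18405.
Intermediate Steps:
V = -5/4 (V = (⅛)*(-10) = -5/4 ≈ -1.2500)
E = 3 (E = -1*(-3) = 3)
g(F) = (187 + F)/(17/4 + F) (g(F) = (F + 187)/(F + (3 - 1*(-5/4))) = (187 + F)/(F + (3 + 5/4)) = (187 + F)/(F + 17/4) = (187 + F)/(17/4 + F))
18417 + g(-18) = 18417 + 4*(187 - 18)/(17 + 4*(-18)) = 18417 + 4*169/(17 - 72) = 18417 + 4*169/(-55) = 18417 + 4*(-1/55)*169 = 18417 - 676/55 = 1012259/55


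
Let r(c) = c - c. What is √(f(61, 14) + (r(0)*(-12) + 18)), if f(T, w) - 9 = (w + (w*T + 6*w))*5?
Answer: √4787 ≈ 69.188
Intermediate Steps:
r(c) = 0
f(T, w) = 9 + 35*w + 5*T*w (f(T, w) = 9 + (w + (w*T + 6*w))*5 = 9 + (w + (T*w + 6*w))*5 = 9 + (w + (6*w + T*w))*5 = 9 + (7*w + T*w)*5 = 9 + (35*w + 5*T*w) = 9 + 35*w + 5*T*w)
√(f(61, 14) + (r(0)*(-12) + 18)) = √((9 + 35*14 + 5*61*14) + (0*(-12) + 18)) = √((9 + 490 + 4270) + (0 + 18)) = √(4769 + 18) = √4787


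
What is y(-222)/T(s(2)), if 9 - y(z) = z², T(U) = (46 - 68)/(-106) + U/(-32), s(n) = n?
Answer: -13928400/41 ≈ -3.3972e+5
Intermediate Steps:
T(U) = 11/53 - U/32 (T(U) = -22*(-1/106) + U*(-1/32) = 11/53 - U/32)
y(z) = 9 - z²
y(-222)/T(s(2)) = (9 - 1*(-222)²)/(11/53 - 1/32*2) = (9 - 1*49284)/(11/53 - 1/16) = (9 - 49284)/(123/848) = -49275*848/123 = -13928400/41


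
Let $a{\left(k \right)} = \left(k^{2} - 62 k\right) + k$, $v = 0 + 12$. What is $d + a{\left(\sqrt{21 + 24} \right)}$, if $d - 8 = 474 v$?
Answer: $5741 - 183 \sqrt{5} \approx 5331.8$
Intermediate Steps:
$v = 12$
$a{\left(k \right)} = k^{2} - 61 k$
$d = 5696$ ($d = 8 + 474 \cdot 12 = 8 + 5688 = 5696$)
$d + a{\left(\sqrt{21 + 24} \right)} = 5696 + \sqrt{21 + 24} \left(-61 + \sqrt{21 + 24}\right) = 5696 + \sqrt{45} \left(-61 + \sqrt{45}\right) = 5696 + 3 \sqrt{5} \left(-61 + 3 \sqrt{5}\right)$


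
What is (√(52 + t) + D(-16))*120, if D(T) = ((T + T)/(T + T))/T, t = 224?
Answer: -15/2 + 240*√69 ≈ 1986.1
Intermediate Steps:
D(T) = 1/T (D(T) = ((2*T)/((2*T)))/T = ((2*T)*(1/(2*T)))/T = 1/T)
(√(52 + t) + D(-16))*120 = (√(52 + 224) + 1/(-16))*120 = (√276 - 1/16)*120 = (2*√69 - 1/16)*120 = (-1/16 + 2*√69)*120 = -15/2 + 240*√69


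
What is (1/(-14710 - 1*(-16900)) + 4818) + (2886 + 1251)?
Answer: 19611451/2190 ≈ 8955.0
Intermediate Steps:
(1/(-14710 - 1*(-16900)) + 4818) + (2886 + 1251) = (1/(-14710 + 16900) + 4818) + 4137 = (1/2190 + 4818) + 4137 = 10551421/2190 + 4137 = 19611451/2190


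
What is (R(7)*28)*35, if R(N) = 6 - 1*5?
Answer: 980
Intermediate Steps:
R(N) = 1 (R(N) = 6 - 5 = 1)
(R(7)*28)*35 = (1*28)*35 = 28*35 = 980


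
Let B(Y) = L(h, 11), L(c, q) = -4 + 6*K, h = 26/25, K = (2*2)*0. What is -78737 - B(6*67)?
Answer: -78733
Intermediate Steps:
K = 0 (K = 4*0 = 0)
h = 26/25 (h = 26*(1/25) = 26/25 ≈ 1.0400)
L(c, q) = -4 (L(c, q) = -4 + 6*0 = -4 + 0 = -4)
B(Y) = -4
-78737 - B(6*67) = -78737 - 1*(-4) = -78737 + 4 = -78733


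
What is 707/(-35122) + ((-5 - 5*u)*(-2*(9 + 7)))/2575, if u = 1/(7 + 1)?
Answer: 900287/18087830 ≈ 0.049773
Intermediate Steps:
u = ⅛ (u = 1/8 = ⅛ ≈ 0.12500)
707/(-35122) + ((-5 - 5*u)*(-2*(9 + 7)))/2575 = 707/(-35122) + ((-5 - 5*⅛)*(-2*(9 + 7)))/2575 = 707*(-1/35122) + ((-5 - 5/8)*(-2*16))*(1/2575) = -707/35122 - 45/8*(-32)*(1/2575) = -707/35122 + 180*(1/2575) = -707/35122 + 36/515 = 900287/18087830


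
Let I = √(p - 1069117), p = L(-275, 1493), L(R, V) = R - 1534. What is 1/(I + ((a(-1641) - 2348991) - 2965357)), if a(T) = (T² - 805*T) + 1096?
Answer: -649683/844176536441 - I*√1070926/1688353072882 ≈ -7.6961e-7 - 6.1294e-10*I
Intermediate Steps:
L(R, V) = -1534 + R
p = -1809 (p = -1534 - 275 = -1809)
I = I*√1070926 (I = √(-1809 - 1069117) = √(-1070926) = I*√1070926 ≈ 1034.9*I)
a(T) = 1096 + T² - 805*T
1/(I + ((a(-1641) - 2348991) - 2965357)) = 1/(I*√1070926 + (((1096 + (-1641)² - 805*(-1641)) - 2348991) - 2965357)) = 1/(I*√1070926 + (((1096 + 2692881 + 1321005) - 2348991) - 2965357)) = 1/(I*√1070926 + ((4014982 - 2348991) - 2965357)) = 1/(I*√1070926 + (1665991 - 2965357)) = 1/(I*√1070926 - 1299366) = 1/(-1299366 + I*√1070926)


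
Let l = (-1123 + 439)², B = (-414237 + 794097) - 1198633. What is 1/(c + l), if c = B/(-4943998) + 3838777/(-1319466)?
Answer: 1630859316267/763002841630744745 ≈ 2.1374e-6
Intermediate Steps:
B = -818773 (B = 379860 - 1198633 = -818773)
c = -4474640668807/1630859316267 (c = -818773/(-4943998) + 3838777/(-1319466) = -818773*(-1/4943998) + 3838777*(-1/1319466) = 818773/4943998 - 3838777/1319466 = -4474640668807/1630859316267 ≈ -2.7437)
l = 467856 (l = (-684)² = 467856)
1/(c + l) = 1/(-4474640668807/1630859316267 + 467856) = 1/(763002841630744745/1630859316267) = 1630859316267/763002841630744745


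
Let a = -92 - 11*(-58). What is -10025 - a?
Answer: -10571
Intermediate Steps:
a = 546 (a = -92 + 638 = 546)
-10025 - a = -10025 - 1*546 = -10025 - 546 = -10571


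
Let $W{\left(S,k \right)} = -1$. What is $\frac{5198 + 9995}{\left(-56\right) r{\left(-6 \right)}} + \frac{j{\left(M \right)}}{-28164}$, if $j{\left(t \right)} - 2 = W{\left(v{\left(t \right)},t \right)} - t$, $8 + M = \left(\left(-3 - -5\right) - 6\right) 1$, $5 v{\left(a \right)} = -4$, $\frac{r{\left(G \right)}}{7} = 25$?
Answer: $- \frac{107005763}{69001800} \approx -1.5508$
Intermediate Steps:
$r{\left(G \right)} = 175$ ($r{\left(G \right)} = 7 \cdot 25 = 175$)
$v{\left(a \right)} = - \frac{4}{5}$ ($v{\left(a \right)} = \frac{1}{5} \left(-4\right) = - \frac{4}{5}$)
$M = -12$ ($M = -8 + \left(\left(-3 - -5\right) - 6\right) 1 = -8 + \left(\left(-3 + 5\right) - 6\right) 1 = -8 + \left(2 - 6\right) 1 = -8 - 4 = -12$)
$j{\left(t \right)} = 1 - t$ ($j{\left(t \right)} = 2 - \left(1 + t\right) = 1 - t$)
$\frac{5198 + 9995}{\left(-56\right) r{\left(-6 \right)}} + \frac{j{\left(M \right)}}{-28164} = \frac{5198 + 9995}{\left(-56\right) 175} + \frac{1 - -12}{-28164} = \frac{15193}{-9800} + \left(1 + 12\right) \left(- \frac{1}{28164}\right) = 15193 \left(- \frac{1}{9800}\right) + 13 \left(- \frac{1}{28164}\right) = - \frac{15193}{9800} - \frac{13}{28164} = - \frac{107005763}{69001800}$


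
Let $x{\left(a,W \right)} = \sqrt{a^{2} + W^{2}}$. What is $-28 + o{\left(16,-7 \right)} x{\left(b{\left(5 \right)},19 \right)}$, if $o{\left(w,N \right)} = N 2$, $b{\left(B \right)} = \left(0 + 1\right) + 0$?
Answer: $-28 - 14 \sqrt{362} \approx -294.37$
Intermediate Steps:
$b{\left(B \right)} = 1$ ($b{\left(B \right)} = 1 + 0 = 1$)
$o{\left(w,N \right)} = 2 N$
$x{\left(a,W \right)} = \sqrt{W^{2} + a^{2}}$
$-28 + o{\left(16,-7 \right)} x{\left(b{\left(5 \right)},19 \right)} = -28 + 2 \left(-7\right) \sqrt{19^{2} + 1^{2}} = -28 - 14 \sqrt{361 + 1} = -28 - 14 \sqrt{362}$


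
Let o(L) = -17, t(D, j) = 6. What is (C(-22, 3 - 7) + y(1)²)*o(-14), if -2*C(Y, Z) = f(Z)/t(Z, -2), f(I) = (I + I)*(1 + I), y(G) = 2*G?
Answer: -34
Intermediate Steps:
f(I) = 2*I*(1 + I) (f(I) = (2*I)*(1 + I) = 2*I*(1 + I))
C(Y, Z) = -Z*(1 + Z)/6 (C(Y, Z) = -2*Z*(1 + Z)/(2*6) = -Z*(1 + Z)/6)
(C(-22, 3 - 7) + y(1)²)*o(-14) = (-(3 - 7)*(1 + (3 - 7))/6 + (2*1)²)*(-17) = (-⅙*(-4)*(1 - 4) + 2²)*(-17) = (-⅙*(-4)*(-3) + 4)*(-17) = (-2 + 4)*(-17) = 2*(-17) = -34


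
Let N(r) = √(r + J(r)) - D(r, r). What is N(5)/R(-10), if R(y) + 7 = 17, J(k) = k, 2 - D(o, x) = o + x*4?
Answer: 23/10 + √10/10 ≈ 2.6162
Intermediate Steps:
D(o, x) = 2 - o - 4*x (D(o, x) = 2 - (o + x*4) = 2 - (o + 4*x) = 2 + (-o - 4*x) = 2 - o - 4*x)
N(r) = -2 + 5*r + √2*√r (N(r) = √(r + r) - (2 - r - 4*r) = √(2*r) - (2 - 5*r) = √2*√r + (-2 + 5*r) = -2 + 5*r + √2*√r)
R(y) = 10 (R(y) = -7 + 17 = 10)
N(5)/R(-10) = (-2 + 5*5 + √2*√5)/10 = (-2 + 25 + √10)/10 = (23 + √10)/10 = 23/10 + √10/10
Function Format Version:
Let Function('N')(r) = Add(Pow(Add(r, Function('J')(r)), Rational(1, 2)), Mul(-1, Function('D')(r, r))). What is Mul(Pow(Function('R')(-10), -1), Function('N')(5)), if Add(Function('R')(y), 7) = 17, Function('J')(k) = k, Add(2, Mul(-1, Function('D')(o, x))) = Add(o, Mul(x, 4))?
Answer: Add(Rational(23, 10), Mul(Rational(1, 10), Pow(10, Rational(1, 2)))) ≈ 2.6162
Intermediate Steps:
Function('D')(o, x) = Add(2, Mul(-1, o), Mul(-4, x)) (Function('D')(o, x) = Add(2, Mul(-1, Add(o, Mul(x, 4)))) = Add(2, Mul(-1, Add(o, Mul(4, x)))) = Add(2, Add(Mul(-1, o), Mul(-4, x))) = Add(2, Mul(-1, o), Mul(-4, x)))
Function('N')(r) = Add(-2, Mul(5, r), Mul(Pow(2, Rational(1, 2)), Pow(r, Rational(1, 2)))) (Function('N')(r) = Add(Pow(Add(r, r), Rational(1, 2)), Mul(-1, Add(2, Mul(-1, r), Mul(-4, r)))) = Add(Pow(Mul(2, r), Rational(1, 2)), Mul(-1, Add(2, Mul(-5, r)))) = Add(Mul(Pow(2, Rational(1, 2)), Pow(r, Rational(1, 2))), Add(-2, Mul(5, r))) = Add(-2, Mul(5, r), Mul(Pow(2, Rational(1, 2)), Pow(r, Rational(1, 2)))))
Function('R')(y) = 10 (Function('R')(y) = Add(-7, 17) = 10)
Mul(Pow(Function('R')(-10), -1), Function('N')(5)) = Mul(Pow(10, -1), Add(-2, Mul(5, 5), Mul(Pow(2, Rational(1, 2)), Pow(5, Rational(1, 2))))) = Mul(Rational(1, 10), Add(-2, 25, Pow(10, Rational(1, 2)))) = Mul(Rational(1, 10), Add(23, Pow(10, Rational(1, 2)))) = Add(Rational(23, 10), Mul(Rational(1, 10), Pow(10, Rational(1, 2))))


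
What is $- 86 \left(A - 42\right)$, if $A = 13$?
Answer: $2494$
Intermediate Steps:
$- 86 \left(A - 42\right) = - 86 \left(13 - 42\right) = \left(-86\right) \left(-29\right) = 2494$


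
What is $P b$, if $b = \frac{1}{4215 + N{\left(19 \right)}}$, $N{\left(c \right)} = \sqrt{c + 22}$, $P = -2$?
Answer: $- \frac{4215}{8883092} + \frac{\sqrt{41}}{8883092} \approx -0.00047378$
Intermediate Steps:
$N{\left(c \right)} = \sqrt{22 + c}$
$b = \frac{1}{4215 + \sqrt{41}}$ ($b = \frac{1}{4215 + \sqrt{22 + 19}} = \frac{1}{4215 + \sqrt{41}} \approx 0.00023689$)
$P b = - 2 \left(\frac{4215}{17766184} - \frac{\sqrt{41}}{17766184}\right) = - \frac{4215}{8883092} + \frac{\sqrt{41}}{8883092}$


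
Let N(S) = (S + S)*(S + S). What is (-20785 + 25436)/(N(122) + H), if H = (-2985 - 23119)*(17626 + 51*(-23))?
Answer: -4651/429429576 ≈ -1.0831e-5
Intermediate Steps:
N(S) = 4*S² (N(S) = (2*S)*(2*S) = 4*S²)
H = -429489112 (H = -26104*(17626 - 1173) = -26104*16453 = -429489112)
(-20785 + 25436)/(N(122) + H) = (-20785 + 25436)/(4*122² - 429489112) = 4651/(4*14884 - 429489112) = 4651/(59536 - 429489112) = 4651/(-429429576) = 4651*(-1/429429576) = -4651/429429576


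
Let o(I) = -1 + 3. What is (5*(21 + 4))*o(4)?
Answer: 250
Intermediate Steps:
o(I) = 2
(5*(21 + 4))*o(4) = (5*(21 + 4))*2 = (5*25)*2 = 125*2 = 250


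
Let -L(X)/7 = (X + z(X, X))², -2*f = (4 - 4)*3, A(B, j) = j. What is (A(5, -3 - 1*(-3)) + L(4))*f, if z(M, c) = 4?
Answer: 0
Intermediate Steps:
f = 0 (f = -(4 - 4)*3/2 = -0*3 = -½*0 = 0)
L(X) = -7*(4 + X)² (L(X) = -7*(X + 4)² = -7*(4 + X)²)
(A(5, -3 - 1*(-3)) + L(4))*f = ((-3 - 1*(-3)) - 7*(4 + 4)²)*0 = ((-3 + 3) - 7*8²)*0 = (0 - 7*64)*0 = (0 - 448)*0 = -448*0 = 0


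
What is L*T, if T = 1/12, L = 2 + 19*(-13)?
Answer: -245/12 ≈ -20.417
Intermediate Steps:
L = -245 (L = 2 - 247 = -245)
T = 1/12 ≈ 0.083333
L*T = -245*1/12 = -245/12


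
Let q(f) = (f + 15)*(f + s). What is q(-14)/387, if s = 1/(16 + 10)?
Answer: -121/3354 ≈ -0.036076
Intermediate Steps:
s = 1/26 ≈ 0.038462
q(f) = (15 + f)*(1/26 + f) (q(f) = (f + 15)*(f + 1/26) = (15 + f)*(1/26 + f))
q(-14)/387 = (15/26 + (-14)**2 + (391/26)*(-14))/387 = (15/26 + 196 - 2737/13)*(1/387) = -363/26*1/387 = -121/3354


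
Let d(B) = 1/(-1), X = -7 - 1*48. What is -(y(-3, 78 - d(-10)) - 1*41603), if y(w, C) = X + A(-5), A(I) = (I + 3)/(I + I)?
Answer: 208289/5 ≈ 41658.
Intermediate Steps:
X = -55 (X = -7 - 48 = -55)
A(I) = (3 + I)/(2*I) (A(I) = (3 + I)/((2*I)) = (3 + I)*(1/(2*I)) = (3 + I)/(2*I))
d(B) = -1
y(w, C) = -274/5 (y(w, C) = -55 + (½)*(3 - 5)/(-5) = -55 + (½)*(-⅕)*(-2) = -55 + ⅕ = -274/5)
-(y(-3, 78 - d(-10)) - 1*41603) = -(-274/5 - 1*41603) = -(-274/5 - 41603) = -1*(-208289/5) = 208289/5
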